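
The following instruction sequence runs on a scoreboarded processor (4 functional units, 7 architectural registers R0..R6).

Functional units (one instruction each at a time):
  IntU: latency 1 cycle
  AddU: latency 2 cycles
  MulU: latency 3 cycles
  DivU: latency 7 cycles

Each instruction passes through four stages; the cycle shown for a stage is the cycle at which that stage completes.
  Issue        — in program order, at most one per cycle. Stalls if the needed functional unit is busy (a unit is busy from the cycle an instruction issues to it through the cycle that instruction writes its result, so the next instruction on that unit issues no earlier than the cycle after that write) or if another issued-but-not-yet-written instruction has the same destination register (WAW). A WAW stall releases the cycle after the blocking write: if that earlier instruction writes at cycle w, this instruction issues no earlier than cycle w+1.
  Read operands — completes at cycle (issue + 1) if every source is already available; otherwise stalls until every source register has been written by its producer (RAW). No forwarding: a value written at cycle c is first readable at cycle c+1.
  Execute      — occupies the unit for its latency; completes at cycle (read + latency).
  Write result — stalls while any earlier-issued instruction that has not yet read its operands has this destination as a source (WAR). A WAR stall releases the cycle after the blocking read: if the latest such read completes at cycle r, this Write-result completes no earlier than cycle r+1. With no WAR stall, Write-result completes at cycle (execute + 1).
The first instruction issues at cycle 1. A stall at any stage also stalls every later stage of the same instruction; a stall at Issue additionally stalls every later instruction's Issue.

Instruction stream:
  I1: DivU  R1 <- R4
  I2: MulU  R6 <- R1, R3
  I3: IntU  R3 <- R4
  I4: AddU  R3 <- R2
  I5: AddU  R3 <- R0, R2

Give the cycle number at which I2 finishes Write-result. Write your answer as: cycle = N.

cycle = 15

  I1 | 1 | 2 | 9 | 10
  I2 | 2 | 11 | 14 | 15   RAW R1: wait I1 write@10
  I3 | 3 | 4 | 5 | 12   WAR R3: wait I2 read@11
  I4 | 13 | 14 | 16 | 17   WAW R3: wait I3 write@12
  I5 | 18 | 19 | 21 | 22   struct: AddU busy until I4 writes@17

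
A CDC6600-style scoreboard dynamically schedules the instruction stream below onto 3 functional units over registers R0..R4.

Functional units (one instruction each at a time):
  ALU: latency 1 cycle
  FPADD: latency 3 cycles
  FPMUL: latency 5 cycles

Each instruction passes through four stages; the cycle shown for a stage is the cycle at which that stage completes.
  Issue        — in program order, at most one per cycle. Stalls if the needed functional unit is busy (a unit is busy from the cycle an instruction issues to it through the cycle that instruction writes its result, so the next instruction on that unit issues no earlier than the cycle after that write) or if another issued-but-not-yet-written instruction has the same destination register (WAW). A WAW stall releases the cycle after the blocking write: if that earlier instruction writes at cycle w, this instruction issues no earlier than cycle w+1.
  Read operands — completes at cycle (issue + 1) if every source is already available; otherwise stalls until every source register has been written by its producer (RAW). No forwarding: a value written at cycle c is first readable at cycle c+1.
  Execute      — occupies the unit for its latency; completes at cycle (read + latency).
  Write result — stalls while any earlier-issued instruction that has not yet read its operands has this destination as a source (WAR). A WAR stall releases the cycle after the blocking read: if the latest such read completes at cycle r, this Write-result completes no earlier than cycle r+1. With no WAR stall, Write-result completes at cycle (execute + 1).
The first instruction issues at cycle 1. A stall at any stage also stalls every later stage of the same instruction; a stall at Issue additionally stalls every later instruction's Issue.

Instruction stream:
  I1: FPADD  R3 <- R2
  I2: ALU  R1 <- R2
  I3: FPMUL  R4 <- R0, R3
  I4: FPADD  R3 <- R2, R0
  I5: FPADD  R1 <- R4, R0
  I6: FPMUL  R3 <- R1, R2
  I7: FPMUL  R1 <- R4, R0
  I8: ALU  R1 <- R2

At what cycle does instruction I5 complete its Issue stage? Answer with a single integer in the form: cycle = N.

cycle = 13

I1 -> (1, 2, 5, 6)
I2 -> (2, 3, 4, 5)
I3 -> (3, 7, 12, 13)  // RAW R3: wait I1 write@6
I4 -> (7, 8, 11, 12)  // struct: FPADD busy until I1 writes@6
I5 -> (13, 14, 17, 18)  // struct: FPADD busy until I4 writes@12
I6 -> (14, 19, 24, 25)  // RAW R1: wait I5 write@18
I7 -> (26, 27, 32, 33)  // struct: FPMUL busy until I6 writes@25
I8 -> (34, 35, 36, 37)  // WAW R1: wait I7 write@33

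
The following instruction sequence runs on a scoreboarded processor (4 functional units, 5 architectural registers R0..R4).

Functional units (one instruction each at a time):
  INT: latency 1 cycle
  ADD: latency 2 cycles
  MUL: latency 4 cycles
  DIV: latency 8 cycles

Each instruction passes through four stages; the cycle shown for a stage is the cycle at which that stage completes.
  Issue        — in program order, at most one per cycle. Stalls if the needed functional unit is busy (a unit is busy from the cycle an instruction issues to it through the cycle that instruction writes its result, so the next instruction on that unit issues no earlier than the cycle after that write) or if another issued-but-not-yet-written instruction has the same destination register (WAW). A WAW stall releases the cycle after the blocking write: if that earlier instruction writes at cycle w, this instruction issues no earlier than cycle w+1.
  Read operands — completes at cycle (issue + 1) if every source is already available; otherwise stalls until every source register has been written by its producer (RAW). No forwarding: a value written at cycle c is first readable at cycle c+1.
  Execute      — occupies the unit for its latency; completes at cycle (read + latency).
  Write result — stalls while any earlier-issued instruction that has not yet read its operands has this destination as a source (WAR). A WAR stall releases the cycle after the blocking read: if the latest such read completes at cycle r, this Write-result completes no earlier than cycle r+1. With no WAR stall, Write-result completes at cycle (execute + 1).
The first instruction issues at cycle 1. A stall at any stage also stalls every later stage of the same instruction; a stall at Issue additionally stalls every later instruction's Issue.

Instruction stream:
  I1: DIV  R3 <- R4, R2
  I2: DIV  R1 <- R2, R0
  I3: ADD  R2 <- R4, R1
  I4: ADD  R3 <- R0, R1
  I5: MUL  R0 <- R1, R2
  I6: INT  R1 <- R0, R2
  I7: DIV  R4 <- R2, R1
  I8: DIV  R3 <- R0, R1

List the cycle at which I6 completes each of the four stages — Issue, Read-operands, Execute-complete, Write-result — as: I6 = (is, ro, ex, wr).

I6 = (29, 35, 36, 37)

[I1] 1/2/10/11
[I2] 12/13/21/22  (struct: DIV busy until I1 writes@11)
[I3] 13/23/25/26  (RAW R1: wait I2 write@22)
[I4] 27/28/30/31  (struct: ADD busy until I3 writes@26)
[I5] 28/29/33/34
[I6] 29/35/36/37  (RAW R0: wait I5 write@34)
[I7] 30/38/46/47  (RAW R1: wait I6 write@37)
[I8] 48/49/57/58  (struct: DIV busy until I7 writes@47)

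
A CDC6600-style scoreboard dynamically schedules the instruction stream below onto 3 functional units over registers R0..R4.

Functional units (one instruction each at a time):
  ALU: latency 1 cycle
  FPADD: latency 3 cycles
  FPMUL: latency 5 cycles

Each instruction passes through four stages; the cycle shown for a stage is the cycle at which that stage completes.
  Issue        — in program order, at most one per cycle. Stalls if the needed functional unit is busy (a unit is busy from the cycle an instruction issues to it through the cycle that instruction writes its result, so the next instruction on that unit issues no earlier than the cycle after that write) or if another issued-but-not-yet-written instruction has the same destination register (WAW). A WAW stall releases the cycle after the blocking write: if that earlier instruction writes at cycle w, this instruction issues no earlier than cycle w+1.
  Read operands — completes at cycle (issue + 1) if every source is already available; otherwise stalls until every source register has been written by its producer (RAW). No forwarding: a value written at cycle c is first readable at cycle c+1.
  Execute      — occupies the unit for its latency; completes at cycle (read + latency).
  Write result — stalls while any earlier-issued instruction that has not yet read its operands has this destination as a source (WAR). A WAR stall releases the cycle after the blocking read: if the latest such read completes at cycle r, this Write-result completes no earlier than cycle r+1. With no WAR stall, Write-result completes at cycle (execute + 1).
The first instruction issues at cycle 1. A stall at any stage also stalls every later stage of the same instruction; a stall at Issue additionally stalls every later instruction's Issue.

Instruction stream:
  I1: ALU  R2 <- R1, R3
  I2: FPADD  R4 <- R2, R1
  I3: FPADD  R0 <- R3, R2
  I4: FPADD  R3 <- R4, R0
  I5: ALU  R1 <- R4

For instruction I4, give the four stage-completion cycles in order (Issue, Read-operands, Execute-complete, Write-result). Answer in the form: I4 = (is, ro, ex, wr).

[1] issue I1 (ALU)
[2] I1 read-ops; issue I2 (FPADD)
[3] I1 finished on ALU
[4] I1→R2
[5] I2 read-ops
[8] I2 finished on FPADD
[9] I2→R4
[10] issue I3 (FPADD)
[11] I3 read-ops
[14] I3 finished on FPADD
[15] I3→R0
[16] issue I4 (FPADD)
[17] I4 read-ops; issue I5 (ALU)
[18] I5 read-ops
[19] I5 finished on ALU
[20] I4 finished on FPADD; I5→R1
[21] I4→R3

I4 = (16, 17, 20, 21)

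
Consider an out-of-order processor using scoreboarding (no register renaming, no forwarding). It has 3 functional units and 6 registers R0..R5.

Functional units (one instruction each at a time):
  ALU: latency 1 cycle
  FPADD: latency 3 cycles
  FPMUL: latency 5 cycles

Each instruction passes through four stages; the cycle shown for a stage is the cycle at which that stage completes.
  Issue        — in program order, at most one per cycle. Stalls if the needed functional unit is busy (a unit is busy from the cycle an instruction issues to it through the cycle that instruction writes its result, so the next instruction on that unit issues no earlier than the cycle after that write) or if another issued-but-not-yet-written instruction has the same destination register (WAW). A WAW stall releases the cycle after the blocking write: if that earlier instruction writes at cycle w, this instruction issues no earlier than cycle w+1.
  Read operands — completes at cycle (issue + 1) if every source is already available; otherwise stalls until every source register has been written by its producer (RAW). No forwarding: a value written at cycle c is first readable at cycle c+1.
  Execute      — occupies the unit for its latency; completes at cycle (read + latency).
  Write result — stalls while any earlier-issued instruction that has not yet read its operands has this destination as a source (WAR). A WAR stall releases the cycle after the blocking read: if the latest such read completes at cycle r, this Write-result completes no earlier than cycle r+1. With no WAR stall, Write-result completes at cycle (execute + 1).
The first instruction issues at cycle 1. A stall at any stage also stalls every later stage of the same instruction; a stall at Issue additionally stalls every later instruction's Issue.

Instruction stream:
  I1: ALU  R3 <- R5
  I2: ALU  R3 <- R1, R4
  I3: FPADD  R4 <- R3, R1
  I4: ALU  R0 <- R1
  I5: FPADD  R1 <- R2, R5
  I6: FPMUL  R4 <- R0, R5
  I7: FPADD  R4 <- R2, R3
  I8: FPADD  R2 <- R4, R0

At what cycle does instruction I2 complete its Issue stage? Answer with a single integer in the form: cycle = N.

cycle 1: I1→ALU
cycle 2: I1 RO
cycle 3: I1 EX
cycle 4: I1 WR R3
cycle 5: I2→ALU
cycle 6: I2 RO; I3→FPADD
cycle 7: I2 EX
cycle 8: I2 WR R3
cycle 9: I3 RO; I4→ALU
cycle 10: I4 RO
cycle 11: I4 EX
cycle 12: I3 EX; I4 WR R0
cycle 13: I3 WR R4
cycle 14: I5→FPADD
cycle 15: I5 RO; I6→FPMUL
cycle 16: I6 RO
cycle 18: I5 EX
cycle 19: I5 WR R1
cycle 21: I6 EX
cycle 22: I6 WR R4
cycle 23: I7→FPADD
cycle 24: I7 RO
cycle 27: I7 EX
cycle 28: I7 WR R4
cycle 29: I8→FPADD
cycle 30: I8 RO
cycle 33: I8 EX
cycle 34: I8 WR R2

cycle = 5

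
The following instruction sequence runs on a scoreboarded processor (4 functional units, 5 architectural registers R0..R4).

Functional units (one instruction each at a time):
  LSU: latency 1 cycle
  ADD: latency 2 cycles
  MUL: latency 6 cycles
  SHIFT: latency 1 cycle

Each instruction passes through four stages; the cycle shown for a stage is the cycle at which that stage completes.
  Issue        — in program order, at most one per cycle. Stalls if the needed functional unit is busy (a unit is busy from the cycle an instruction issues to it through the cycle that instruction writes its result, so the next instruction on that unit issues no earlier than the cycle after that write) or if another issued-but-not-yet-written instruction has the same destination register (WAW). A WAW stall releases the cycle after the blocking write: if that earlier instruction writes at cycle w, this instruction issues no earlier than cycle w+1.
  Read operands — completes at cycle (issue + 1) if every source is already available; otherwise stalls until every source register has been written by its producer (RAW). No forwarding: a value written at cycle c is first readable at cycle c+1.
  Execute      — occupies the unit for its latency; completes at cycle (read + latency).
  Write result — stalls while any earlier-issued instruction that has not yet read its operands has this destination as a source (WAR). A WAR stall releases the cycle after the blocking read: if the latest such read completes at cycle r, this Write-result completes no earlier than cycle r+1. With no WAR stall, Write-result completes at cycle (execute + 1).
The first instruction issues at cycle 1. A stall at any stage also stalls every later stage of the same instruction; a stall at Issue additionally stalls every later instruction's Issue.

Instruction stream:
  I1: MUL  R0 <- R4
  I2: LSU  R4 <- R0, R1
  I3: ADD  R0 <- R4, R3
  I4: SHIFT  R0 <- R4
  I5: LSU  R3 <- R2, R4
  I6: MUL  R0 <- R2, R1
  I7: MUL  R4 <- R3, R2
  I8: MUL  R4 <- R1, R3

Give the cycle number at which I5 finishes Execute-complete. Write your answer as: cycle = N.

cycle = 20

[1] issue I1 (MUL)
[2] I1 read-ops; issue I2 (LSU)
[8] I1 finished on MUL
[9] I1→R0
[10] I2 read-ops; issue I3 (ADD)
[11] I2 finished on LSU
[12] I2→R4
[13] I3 read-ops
[15] I3 finished on ADD
[16] I3→R0
[17] issue I4 (SHIFT)
[18] I4 read-ops; issue I5 (LSU)
[19] I4 finished on SHIFT; I5 read-ops
[20] I4→R0; I5 finished on LSU
[21] I5→R3; issue I6 (MUL)
[22] I6 read-ops
[28] I6 finished on MUL
[29] I6→R0
[30] issue I7 (MUL)
[31] I7 read-ops
[37] I7 finished on MUL
[38] I7→R4
[39] issue I8 (MUL)
[40] I8 read-ops
[46] I8 finished on MUL
[47] I8→R4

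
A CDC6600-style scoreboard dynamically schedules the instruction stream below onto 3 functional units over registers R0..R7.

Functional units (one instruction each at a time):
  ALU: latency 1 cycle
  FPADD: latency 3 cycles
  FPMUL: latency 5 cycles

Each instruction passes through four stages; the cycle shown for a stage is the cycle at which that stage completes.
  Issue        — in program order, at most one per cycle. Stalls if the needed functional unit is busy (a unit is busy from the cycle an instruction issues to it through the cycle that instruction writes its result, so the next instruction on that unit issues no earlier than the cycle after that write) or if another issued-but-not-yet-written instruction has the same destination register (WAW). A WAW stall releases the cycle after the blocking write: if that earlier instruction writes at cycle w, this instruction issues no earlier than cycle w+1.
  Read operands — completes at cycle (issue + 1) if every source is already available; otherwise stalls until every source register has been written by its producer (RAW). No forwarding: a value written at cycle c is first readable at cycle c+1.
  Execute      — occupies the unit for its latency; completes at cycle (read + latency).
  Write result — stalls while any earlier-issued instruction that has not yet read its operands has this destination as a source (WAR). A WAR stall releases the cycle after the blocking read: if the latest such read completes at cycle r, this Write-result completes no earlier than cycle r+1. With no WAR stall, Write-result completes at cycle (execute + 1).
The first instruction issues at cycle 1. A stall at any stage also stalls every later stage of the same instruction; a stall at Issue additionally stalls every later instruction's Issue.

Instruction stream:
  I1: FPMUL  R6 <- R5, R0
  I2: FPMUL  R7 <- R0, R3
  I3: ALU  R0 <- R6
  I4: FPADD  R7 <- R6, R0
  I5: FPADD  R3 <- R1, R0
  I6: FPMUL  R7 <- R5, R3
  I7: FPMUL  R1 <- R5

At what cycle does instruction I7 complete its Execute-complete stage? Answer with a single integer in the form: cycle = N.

cycle = 42

I1  is:1  ro:2  ex:7  wr:8
I2  is:9  ro:10  ex:15  wr:16  — struct: FPMUL busy until I1 writes@8
I3  is:10  ro:11  ex:12  wr:13
I4  is:17  ro:18  ex:21  wr:22  — WAW R7: wait I2 write@16
I5  is:23  ro:24  ex:27  wr:28  — struct: FPADD busy until I4 writes@22
I6  is:24  ro:29  ex:34  wr:35  — RAW R3: wait I5 write@28
I7  is:36  ro:37  ex:42  wr:43  — struct: FPMUL busy until I6 writes@35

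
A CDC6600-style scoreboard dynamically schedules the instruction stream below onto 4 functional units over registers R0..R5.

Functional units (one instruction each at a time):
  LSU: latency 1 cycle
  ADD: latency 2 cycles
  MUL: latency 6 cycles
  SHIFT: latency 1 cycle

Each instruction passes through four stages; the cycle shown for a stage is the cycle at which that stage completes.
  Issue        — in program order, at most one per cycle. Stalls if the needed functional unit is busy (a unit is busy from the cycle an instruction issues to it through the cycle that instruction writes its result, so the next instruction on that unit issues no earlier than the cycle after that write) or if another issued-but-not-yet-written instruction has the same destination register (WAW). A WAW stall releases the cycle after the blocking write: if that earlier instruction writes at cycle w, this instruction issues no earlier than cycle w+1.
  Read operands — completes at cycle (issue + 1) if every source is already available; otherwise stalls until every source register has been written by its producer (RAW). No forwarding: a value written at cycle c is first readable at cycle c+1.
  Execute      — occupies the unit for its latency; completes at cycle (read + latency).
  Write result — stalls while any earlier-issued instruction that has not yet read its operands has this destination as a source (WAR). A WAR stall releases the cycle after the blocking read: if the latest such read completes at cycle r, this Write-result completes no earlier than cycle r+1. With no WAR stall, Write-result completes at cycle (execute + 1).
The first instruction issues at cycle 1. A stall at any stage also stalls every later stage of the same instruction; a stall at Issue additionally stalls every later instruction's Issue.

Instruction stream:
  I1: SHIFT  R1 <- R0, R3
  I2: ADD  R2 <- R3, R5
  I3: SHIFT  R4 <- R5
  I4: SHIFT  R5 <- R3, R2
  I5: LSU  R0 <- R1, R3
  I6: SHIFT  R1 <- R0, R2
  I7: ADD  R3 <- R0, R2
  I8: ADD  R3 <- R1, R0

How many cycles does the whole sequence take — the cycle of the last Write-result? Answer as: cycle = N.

t=1  issue I1 (SHIFT)
t=2  I1 read-ops · issue I2 (ADD)
t=3  I1 finished on SHIFT · I2 read-ops
t=4  I1→R1
t=5  I2 finished on ADD · issue I3 (SHIFT)
t=6  I2→R2 · I3 read-ops
t=7  I3 finished on SHIFT
t=8  I3→R4
t=9  issue I4 (SHIFT)
t=10  I4 read-ops · issue I5 (LSU)
t=11  I4 finished on SHIFT · I5 read-ops
t=12  I4→R5 · I5 finished on LSU
t=13  I5→R0 · issue I6 (SHIFT)
t=14  I6 read-ops · issue I7 (ADD)
t=15  I6 finished on SHIFT · I7 read-ops
t=16  I6→R1
t=17  I7 finished on ADD
t=18  I7→R3
t=19  issue I8 (ADD)
t=20  I8 read-ops
t=22  I8 finished on ADD
t=23  I8→R3

cycle = 23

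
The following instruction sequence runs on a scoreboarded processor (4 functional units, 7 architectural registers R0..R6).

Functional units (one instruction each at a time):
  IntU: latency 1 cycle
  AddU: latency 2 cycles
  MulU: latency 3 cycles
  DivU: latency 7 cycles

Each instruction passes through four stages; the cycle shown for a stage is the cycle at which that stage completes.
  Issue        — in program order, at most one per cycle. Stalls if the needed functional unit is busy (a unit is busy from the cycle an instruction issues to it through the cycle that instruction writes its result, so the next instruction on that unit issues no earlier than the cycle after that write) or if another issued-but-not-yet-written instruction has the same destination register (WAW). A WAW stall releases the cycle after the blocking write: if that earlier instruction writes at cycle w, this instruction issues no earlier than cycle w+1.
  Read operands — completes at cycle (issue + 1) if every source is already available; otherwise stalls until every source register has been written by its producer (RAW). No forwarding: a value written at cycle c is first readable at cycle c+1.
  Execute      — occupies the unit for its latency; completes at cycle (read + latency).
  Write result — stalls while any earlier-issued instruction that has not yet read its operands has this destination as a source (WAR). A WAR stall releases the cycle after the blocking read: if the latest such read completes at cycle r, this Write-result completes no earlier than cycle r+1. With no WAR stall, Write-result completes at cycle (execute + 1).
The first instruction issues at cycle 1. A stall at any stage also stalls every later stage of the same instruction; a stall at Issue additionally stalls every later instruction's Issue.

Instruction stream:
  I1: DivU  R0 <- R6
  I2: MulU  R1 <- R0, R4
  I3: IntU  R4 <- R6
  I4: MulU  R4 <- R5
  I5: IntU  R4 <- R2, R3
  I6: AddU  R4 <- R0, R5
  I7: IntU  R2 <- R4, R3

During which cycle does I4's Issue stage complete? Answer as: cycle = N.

cycle = 16

  I1 | 1 | 2 | 9 | 10
  I2 | 2 | 11 | 14 | 15   RAW R0: wait I1 write@10
  I3 | 3 | 4 | 5 | 12   WAR R4: wait I2 read@11
  I4 | 16 | 17 | 20 | 21   struct: MulU busy until I2 writes@15
  I5 | 22 | 23 | 24 | 25   WAW R4: wait I4 write@21
  I6 | 26 | 27 | 29 | 30   WAW R4: wait I5 write@25
  I7 | 27 | 31 | 32 | 33   RAW R4: wait I6 write@30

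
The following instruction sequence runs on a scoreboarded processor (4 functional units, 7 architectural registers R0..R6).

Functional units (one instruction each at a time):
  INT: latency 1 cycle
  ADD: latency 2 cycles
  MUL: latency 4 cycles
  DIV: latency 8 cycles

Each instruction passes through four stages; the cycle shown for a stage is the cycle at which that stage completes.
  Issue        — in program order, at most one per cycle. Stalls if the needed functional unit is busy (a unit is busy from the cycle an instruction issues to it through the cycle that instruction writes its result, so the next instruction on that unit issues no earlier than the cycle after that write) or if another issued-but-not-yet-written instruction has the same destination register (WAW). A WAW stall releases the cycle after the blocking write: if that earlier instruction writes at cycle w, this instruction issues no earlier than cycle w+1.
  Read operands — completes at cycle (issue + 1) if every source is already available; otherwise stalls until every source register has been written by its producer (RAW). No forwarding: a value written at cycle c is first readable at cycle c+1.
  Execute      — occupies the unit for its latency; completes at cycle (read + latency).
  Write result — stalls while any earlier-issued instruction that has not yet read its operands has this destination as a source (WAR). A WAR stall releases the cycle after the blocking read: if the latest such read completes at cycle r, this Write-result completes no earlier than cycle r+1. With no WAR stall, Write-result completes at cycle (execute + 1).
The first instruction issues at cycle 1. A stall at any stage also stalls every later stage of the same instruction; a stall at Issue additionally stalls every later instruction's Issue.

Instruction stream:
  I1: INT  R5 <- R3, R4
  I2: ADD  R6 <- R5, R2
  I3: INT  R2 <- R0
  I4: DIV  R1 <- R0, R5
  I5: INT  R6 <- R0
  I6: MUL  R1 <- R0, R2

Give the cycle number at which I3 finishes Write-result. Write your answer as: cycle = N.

[1] I1 issues→INT
[2] I1 reads | I2 issues→ADD
[3] I1 exec-done
[4] I1 writes R5
[5] I2 reads | I3 issues→INT
[6] I3 reads | I4 issues→DIV
[7] I2 exec-done | I3 exec-done | I4 reads
[8] I2 writes R6 | I3 writes R2
[9] I5 issues→INT
[10] I5 reads
[11] I5 exec-done
[12] I5 writes R6
[15] I4 exec-done
[16] I4 writes R1
[17] I6 issues→MUL
[18] I6 reads
[22] I6 exec-done
[23] I6 writes R1

cycle = 8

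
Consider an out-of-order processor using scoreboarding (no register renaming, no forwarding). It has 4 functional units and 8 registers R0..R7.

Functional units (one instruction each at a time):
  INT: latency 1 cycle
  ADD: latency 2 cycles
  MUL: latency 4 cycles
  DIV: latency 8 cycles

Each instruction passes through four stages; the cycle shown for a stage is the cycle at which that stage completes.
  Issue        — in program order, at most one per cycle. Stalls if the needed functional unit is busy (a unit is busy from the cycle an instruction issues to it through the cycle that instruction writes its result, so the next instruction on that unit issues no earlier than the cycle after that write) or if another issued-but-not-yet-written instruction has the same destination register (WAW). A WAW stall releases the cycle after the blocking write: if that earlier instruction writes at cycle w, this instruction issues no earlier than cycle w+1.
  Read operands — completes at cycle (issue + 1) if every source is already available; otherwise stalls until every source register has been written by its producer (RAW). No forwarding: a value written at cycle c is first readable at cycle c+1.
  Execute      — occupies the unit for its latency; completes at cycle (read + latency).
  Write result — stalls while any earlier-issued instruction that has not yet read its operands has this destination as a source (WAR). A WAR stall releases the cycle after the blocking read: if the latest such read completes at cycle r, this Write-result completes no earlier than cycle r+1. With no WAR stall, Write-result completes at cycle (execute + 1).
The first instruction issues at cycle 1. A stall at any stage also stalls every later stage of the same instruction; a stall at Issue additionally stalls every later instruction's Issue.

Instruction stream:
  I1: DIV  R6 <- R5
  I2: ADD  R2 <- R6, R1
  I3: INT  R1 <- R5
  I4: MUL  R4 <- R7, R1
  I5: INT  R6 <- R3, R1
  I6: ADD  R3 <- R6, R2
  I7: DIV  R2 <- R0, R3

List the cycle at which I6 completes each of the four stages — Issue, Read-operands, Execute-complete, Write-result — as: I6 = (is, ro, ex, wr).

cycle 1: I1 issues→DIV
cycle 2: I1 reads · I2 issues→ADD
cycle 3: I3 issues→INT
cycle 4: I3 reads · I4 issues→MUL
cycle 5: I3 exec-done
cycle 10: I1 exec-done
cycle 11: I1 writes R6
cycle 12: I2 reads
cycle 13: I3 writes R1
cycle 14: I2 exec-done · I4 reads · I5 issues→INT
cycle 15: I2 writes R2 · I5 reads
cycle 16: I5 exec-done · I6 issues→ADD
cycle 17: I5 writes R6 · I7 issues→DIV
cycle 18: I4 exec-done · I6 reads
cycle 19: I4 writes R4
cycle 20: I6 exec-done
cycle 21: I6 writes R3
cycle 22: I7 reads
cycle 30: I7 exec-done
cycle 31: I7 writes R2

I6 = (16, 18, 20, 21)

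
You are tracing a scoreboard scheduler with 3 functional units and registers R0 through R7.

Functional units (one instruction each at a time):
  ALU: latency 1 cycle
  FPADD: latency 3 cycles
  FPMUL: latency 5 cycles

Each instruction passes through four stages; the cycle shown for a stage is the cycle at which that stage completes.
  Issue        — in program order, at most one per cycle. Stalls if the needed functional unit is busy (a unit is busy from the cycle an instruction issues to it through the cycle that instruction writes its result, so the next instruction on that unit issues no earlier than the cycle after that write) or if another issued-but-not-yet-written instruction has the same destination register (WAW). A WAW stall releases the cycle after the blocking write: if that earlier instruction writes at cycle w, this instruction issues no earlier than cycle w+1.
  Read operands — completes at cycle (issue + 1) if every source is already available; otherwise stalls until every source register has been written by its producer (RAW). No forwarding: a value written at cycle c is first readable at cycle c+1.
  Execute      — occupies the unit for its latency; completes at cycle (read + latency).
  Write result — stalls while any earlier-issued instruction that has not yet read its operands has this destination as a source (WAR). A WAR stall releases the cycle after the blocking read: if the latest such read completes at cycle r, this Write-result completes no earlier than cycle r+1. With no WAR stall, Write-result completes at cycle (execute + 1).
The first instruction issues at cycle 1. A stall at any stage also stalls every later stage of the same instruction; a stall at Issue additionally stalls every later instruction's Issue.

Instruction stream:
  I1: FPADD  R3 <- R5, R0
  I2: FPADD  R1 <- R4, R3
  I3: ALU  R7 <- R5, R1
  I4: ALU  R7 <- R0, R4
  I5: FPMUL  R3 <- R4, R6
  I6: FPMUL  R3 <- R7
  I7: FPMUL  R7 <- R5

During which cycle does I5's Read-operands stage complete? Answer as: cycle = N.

cycle = 18

[I1] 1/2/5/6
[I2] 7/8/11/12  (struct: FPADD busy until I1 writes@6)
[I3] 8/13/14/15  (RAW R1: wait I2 write@12)
[I4] 16/17/18/19  (struct: ALU busy until I3 writes@15)
[I5] 17/18/23/24
[I6] 25/26/31/32  (struct: FPMUL busy until I5 writes@24)
[I7] 33/34/39/40  (struct: FPMUL busy until I6 writes@32)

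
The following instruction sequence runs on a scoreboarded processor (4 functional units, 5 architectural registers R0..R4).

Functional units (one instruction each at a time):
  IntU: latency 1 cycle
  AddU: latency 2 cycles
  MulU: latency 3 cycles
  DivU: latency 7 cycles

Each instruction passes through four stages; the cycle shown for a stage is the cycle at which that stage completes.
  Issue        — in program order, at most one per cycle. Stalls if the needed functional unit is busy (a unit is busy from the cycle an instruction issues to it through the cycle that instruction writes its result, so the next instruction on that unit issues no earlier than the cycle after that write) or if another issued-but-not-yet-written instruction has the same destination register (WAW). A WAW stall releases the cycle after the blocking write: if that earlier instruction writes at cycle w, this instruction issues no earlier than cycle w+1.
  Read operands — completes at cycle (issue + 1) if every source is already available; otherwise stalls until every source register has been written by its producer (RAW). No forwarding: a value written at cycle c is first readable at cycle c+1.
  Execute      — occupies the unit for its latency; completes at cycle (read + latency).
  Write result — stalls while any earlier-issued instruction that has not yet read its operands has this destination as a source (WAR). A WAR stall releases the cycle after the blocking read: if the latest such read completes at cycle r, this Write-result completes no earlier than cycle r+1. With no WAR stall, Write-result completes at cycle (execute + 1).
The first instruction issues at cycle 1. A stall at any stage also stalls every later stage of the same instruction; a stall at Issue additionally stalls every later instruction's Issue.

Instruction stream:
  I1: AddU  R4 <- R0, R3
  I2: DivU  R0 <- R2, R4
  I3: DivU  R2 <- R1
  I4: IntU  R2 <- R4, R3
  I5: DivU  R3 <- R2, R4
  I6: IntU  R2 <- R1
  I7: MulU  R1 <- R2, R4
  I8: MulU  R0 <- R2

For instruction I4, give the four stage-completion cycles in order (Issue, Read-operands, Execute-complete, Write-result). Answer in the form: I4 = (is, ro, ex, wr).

cycle 1: I1 issues→AddU
cycle 2: I1 reads | I2 issues→DivU
cycle 4: I1 exec-done
cycle 5: I1 writes R4
cycle 6: I2 reads
cycle 13: I2 exec-done
cycle 14: I2 writes R0
cycle 15: I3 issues→DivU
cycle 16: I3 reads
cycle 23: I3 exec-done
cycle 24: I3 writes R2
cycle 25: I4 issues→IntU
cycle 26: I4 reads | I5 issues→DivU
cycle 27: I4 exec-done
cycle 28: I4 writes R2
cycle 29: I5 reads | I6 issues→IntU
cycle 30: I6 reads | I7 issues→MulU
cycle 31: I6 exec-done
cycle 32: I6 writes R2
cycle 33: I7 reads
cycle 36: I5 exec-done | I7 exec-done
cycle 37: I5 writes R3 | I7 writes R1
cycle 38: I8 issues→MulU
cycle 39: I8 reads
cycle 42: I8 exec-done
cycle 43: I8 writes R0

I4 = (25, 26, 27, 28)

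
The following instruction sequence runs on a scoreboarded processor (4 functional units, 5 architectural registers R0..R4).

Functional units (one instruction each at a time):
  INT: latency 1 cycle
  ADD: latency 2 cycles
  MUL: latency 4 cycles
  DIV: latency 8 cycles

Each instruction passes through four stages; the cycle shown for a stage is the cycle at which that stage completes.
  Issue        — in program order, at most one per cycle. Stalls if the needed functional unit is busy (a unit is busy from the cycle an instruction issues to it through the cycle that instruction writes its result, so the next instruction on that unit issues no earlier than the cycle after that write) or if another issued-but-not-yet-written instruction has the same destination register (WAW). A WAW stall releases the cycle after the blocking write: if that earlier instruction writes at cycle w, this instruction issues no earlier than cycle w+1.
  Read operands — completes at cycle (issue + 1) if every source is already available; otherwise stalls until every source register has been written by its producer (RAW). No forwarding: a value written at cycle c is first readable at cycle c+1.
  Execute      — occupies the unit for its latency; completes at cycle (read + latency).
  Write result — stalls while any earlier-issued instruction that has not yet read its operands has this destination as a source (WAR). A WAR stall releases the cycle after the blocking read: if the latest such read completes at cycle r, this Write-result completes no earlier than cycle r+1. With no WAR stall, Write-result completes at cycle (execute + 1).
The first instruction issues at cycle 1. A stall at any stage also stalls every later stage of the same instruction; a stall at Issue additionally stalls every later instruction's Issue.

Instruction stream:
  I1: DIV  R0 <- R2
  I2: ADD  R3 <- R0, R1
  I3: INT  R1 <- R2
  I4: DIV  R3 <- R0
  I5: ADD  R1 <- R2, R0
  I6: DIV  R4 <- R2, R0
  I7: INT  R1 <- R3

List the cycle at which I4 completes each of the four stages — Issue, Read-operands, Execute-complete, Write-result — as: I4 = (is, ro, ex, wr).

I1  is:1  ro:2  ex:10  wr:11
I2  is:2  ro:12  ex:14  wr:15  — RAW R0: wait I1 write@11
I3  is:3  ro:4  ex:5  wr:13  — WAR R1: wait I2 read@12
I4  is:16  ro:17  ex:25  wr:26  — WAW R3: wait I2 write@15
I5  is:17  ro:18  ex:20  wr:21
I6  is:27  ro:28  ex:36  wr:37  — struct: DIV busy until I4 writes@26
I7  is:28  ro:29  ex:30  wr:31

I4 = (16, 17, 25, 26)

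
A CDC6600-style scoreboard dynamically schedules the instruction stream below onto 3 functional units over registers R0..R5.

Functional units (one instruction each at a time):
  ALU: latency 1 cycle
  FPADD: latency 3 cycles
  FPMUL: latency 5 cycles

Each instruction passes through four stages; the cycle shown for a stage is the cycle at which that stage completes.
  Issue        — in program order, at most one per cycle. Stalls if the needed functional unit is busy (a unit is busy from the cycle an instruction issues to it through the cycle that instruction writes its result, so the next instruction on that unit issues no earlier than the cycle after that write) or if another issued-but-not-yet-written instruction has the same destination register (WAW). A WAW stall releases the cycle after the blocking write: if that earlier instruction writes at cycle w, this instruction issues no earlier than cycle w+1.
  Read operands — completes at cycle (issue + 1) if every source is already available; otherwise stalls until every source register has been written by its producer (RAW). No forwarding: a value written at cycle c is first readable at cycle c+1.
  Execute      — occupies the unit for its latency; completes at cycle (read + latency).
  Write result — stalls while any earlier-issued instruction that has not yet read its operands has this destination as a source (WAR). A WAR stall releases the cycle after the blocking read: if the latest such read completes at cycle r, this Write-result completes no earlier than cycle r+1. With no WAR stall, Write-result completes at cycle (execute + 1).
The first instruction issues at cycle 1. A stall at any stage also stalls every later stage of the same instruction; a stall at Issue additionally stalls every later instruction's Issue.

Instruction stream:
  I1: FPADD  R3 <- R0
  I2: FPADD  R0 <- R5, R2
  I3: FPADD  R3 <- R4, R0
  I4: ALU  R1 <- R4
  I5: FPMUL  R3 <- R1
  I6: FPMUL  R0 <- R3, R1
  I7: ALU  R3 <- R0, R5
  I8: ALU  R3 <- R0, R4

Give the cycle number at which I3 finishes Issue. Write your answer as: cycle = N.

I1: IS=1 RO=2 EX=5 WR=6
I2: IS=7 RO=8 EX=11 WR=12  [struct: FPADD busy until I1 writes@6]
I3: IS=13 RO=14 EX=17 WR=18  [struct: FPADD busy until I2 writes@12]
I4: IS=14 RO=15 EX=16 WR=17
I5: IS=19 RO=20 EX=25 WR=26  [WAW R3: wait I3 write@18]
I6: IS=27 RO=28 EX=33 WR=34  [struct: FPMUL busy until I5 writes@26]
I7: IS=28 RO=35 EX=36 WR=37  [RAW R0: wait I6 write@34]
I8: IS=38 RO=39 EX=40 WR=41  [struct: ALU busy until I7 writes@37]

cycle = 13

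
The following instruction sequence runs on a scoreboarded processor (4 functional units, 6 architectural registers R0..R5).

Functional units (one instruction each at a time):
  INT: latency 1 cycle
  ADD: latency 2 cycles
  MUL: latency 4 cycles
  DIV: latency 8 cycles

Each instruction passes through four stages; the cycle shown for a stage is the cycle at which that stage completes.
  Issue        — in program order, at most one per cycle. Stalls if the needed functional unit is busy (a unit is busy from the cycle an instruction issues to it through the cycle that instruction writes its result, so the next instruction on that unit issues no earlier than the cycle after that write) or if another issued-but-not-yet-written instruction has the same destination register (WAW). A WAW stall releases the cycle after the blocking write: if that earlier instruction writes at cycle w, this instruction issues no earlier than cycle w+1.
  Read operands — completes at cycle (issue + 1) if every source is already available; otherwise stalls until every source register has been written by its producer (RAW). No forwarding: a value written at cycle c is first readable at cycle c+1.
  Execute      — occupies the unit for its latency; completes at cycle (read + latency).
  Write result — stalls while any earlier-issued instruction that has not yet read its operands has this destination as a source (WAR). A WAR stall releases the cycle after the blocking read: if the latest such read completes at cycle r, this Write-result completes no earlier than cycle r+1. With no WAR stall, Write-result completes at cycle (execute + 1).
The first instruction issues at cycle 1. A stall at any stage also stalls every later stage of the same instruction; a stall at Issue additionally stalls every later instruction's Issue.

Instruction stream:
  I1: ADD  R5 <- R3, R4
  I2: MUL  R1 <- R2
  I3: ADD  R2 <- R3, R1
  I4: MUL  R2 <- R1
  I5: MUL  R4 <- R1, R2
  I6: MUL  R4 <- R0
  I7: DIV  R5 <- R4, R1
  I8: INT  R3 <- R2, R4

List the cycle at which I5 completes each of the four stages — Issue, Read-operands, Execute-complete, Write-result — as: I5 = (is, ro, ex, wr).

I5 = (20, 21, 25, 26)

  I1 | 1 | 2 | 4 | 5
  I2 | 2 | 3 | 7 | 8
  I3 | 6 | 9 | 11 | 12   struct: ADD busy until I1 writes@5 · RAW R1: wait I2 write@8
  I4 | 13 | 14 | 18 | 19   WAW R2: wait I3 write@12
  I5 | 20 | 21 | 25 | 26   struct: MUL busy until I4 writes@19
  I6 | 27 | 28 | 32 | 33   struct: MUL busy until I5 writes@26
  I7 | 28 | 34 | 42 | 43   RAW R4: wait I6 write@33
  I8 | 29 | 34 | 35 | 36   RAW R4: wait I6 write@33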